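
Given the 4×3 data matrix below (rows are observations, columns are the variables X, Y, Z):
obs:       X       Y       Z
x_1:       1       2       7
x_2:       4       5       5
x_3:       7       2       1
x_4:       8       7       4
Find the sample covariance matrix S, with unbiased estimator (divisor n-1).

Step 1 — column means:
  mean(X) = (1 + 4 + 7 + 8) / 4 = 20/4 = 5
  mean(Y) = (2 + 5 + 2 + 7) / 4 = 16/4 = 4
  mean(Z) = (7 + 5 + 1 + 4) / 4 = 17/4 = 4.25

Step 2 — sample covariance S[i,j] = (1/(n-1)) · Σ_k (x_{k,i} - mean_i) · (x_{k,j} - mean_j), with n-1 = 3.
  S[X,X] = ((-4)·(-4) + (-1)·(-1) + (2)·(2) + (3)·(3)) / 3 = 30/3 = 10
  S[X,Y] = ((-4)·(-2) + (-1)·(1) + (2)·(-2) + (3)·(3)) / 3 = 12/3 = 4
  S[X,Z] = ((-4)·(2.75) + (-1)·(0.75) + (2)·(-3.25) + (3)·(-0.25)) / 3 = -19/3 = -6.3333
  S[Y,Y] = ((-2)·(-2) + (1)·(1) + (-2)·(-2) + (3)·(3)) / 3 = 18/3 = 6
  S[Y,Z] = ((-2)·(2.75) + (1)·(0.75) + (-2)·(-3.25) + (3)·(-0.25)) / 3 = 1/3 = 0.3333
  S[Z,Z] = ((2.75)·(2.75) + (0.75)·(0.75) + (-3.25)·(-3.25) + (-0.25)·(-0.25)) / 3 = 18.75/3 = 6.25

S is symmetric (S[j,i] = S[i,j]). Assembling:

S = [[10, 4, -6.3333],
 [4, 6, 0.3333],
 [-6.3333, 0.3333, 6.25]]


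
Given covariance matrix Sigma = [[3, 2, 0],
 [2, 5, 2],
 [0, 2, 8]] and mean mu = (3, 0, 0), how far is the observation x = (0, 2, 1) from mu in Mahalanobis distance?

Step 1 — centre the observation: (x - mu) = (-3, 2, 1).

Step 2 — invert Sigma (cofactor / det for 3×3, or solve directly):
  Sigma^{-1} = [[0.4737, -0.2105, 0.0526],
 [-0.2105, 0.3158, -0.0789],
 [0.0526, -0.0789, 0.1447]].

Step 3 — form the quadratic (x - mu)^T · Sigma^{-1} · (x - mu):
  Sigma^{-1} · (x - mu) = (-1.7895, 1.1842, -0.1711).
  (x - mu)^T · [Sigma^{-1} · (x - mu)] = (-3)·(-1.7895) + (2)·(1.1842) + (1)·(-0.1711) = 7.5658.

Step 4 — take square root: d = √(7.5658) ≈ 2.7506.

d(x, mu) = √(7.5658) ≈ 2.7506


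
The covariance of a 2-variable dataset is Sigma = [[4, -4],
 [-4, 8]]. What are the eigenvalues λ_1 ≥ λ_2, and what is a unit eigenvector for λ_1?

Step 1 — characteristic polynomial of 2×2 Sigma:
  det(Sigma - λI) = λ² - trace · λ + det = 0.
  trace = 4 + 8 = 12, det = 4·8 - (-4)² = 16.
Step 2 — discriminant:
  Δ = trace² - 4·det = 144 - 64 = 80.
Step 3 — eigenvalues:
  λ = (trace ± √Δ)/2 = (12 ± 8.9443)/2,
  λ_1 = 10.4721,  λ_2 = 1.5279.

Step 4 — unit eigenvector for λ_1: solve (Sigma - λ_1 I)v = 0. First row:
  (4 - 10.4721)·v_x + (-4)·v_y = 0, i.e. (-6.4721)·v_x + (-4)·v_y = 0,
  so v ∝ (b, λ_1 - a) = (-4, 6.4721); multiply by -1 so the first entry is positive: u = (4, -6.4721).
  ||u|| = √((4)² + (-6.4721)²) = √(57.8885) ≈ 7.6085,
  v_1 = u/||u|| ≈ (0.5257, -0.8507) (||v_1|| = 1).

λ_1 = 10.4721,  λ_2 = 1.5279;  v_1 ≈ (0.5257, -0.8507)


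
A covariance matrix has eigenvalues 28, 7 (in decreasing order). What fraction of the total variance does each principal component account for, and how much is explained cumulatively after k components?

Step 1 — total variance = trace(Sigma) = Σ λ_i = 28 + 7 = 35.

Step 2 — fraction explained by component i = λ_i / Σ λ:
  PC1: 28/35 = 0.8
  PC2: 7/35 = 0.2

Step 3 — cumulative fraction after k components = (λ_1 + ... + λ_k) / Σ λ:
  k = 1: 28/35 = 0.8
  k = 2: (28 + 7)/35 = 35/35 = 1

Summary (fraction, with percent):

explained: PC1 0.8 (80%), PC2 0.2 (20%);  cumulative: 0.8, 1


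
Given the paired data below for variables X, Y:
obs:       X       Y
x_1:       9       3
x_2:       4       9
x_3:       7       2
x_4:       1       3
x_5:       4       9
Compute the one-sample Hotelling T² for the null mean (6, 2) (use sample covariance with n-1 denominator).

Step 1 — sample mean vector:
  mean(X) = (9 + 4 + 7 + 1 + 4) / 5 = 25/5 = 5
  mean(Y) = (3 + 9 + 2 + 3 + 9) / 5 = 26/5 = 5.2
  x̄ = (5, 5.2),  deviation x̄ - mu_0 = (5, 5.2) - (6, 2) = (-1, 3.2).

Step 2 — sample covariance matrix, S[i,j] = (1/(n-1)) · Σ_k (x_{k,i} - mean_i) · (x_{k,j} - mean_j), divisor n-1 = 4:
  S[X,X] = ((4)·(4) + (-1)·(-1) + (2)·(2) + (-4)·(-4) + (-1)·(-1)) / 4 = 38/4 = 9.5
  S[X,Y] = ((4)·(-2.2) + (-1)·(3.8) + (2)·(-3.2) + (-4)·(-2.2) + (-1)·(3.8)) / 4 = -14/4 = -3.5
  S[Y,Y] = ((-2.2)·(-2.2) + (3.8)·(3.8) + (-3.2)·(-3.2) + (-2.2)·(-2.2) + (3.8)·(3.8)) / 4 = 48.8/4 = 12.2
  S = [[9.5, -3.5],
 [-3.5, 12.2]].

Step 3 — invert S. det(S) = 9.5·12.2 - (-3.5)² = 103.65.
  S^{-1} = (1/det) · [[d, -b], [-b, a]] = [[0.1177, 0.0338],
 [0.0338, 0.0917]].

Step 4 — quadratic form (x̄ - mu_0)^T · S^{-1} · (x̄ - mu_0):
  S^{-1} · (x̄ - mu_0) = (-0.0096, 0.2595),
  (x̄ - mu_0)^T · [...] = (-1)·(-0.0096) + (3.2)·(0.2595) = 0.8401.

Step 5 — scale by n: T² = 5 · 0.8401 = 4.2007.

T² ≈ 4.2007


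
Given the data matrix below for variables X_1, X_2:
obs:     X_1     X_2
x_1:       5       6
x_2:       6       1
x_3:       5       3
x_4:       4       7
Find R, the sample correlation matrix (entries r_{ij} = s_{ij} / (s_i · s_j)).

Step 1 — column means:
  mean(X_1) = (5 + 6 + 5 + 4) / 4 = 20/4 = 5
  mean(X_2) = (6 + 1 + 3 + 7) / 4 = 17/4 = 4.25

Step 2 — sample variances and covariances s[i,j] = (1/(n-1)) · Σ_k (x_{k,i} - mean_i) · (x_{k,j} - mean_j), with n-1 = 3:
  s[X_1,X_1] = ((0)·(0) + (1)·(1) + (0)·(0) + (-1)·(-1)) / 3 = 2/3 = 0.6667
  s[X_1,X_2] = ((0)·(1.75) + (1)·(-3.25) + (0)·(-1.25) + (-1)·(2.75)) / 3 = -6/3 = -2
  s[X_2,X_2] = ((1.75)·(1.75) + (-3.25)·(-3.25) + (-1.25)·(-1.25) + (2.75)·(2.75)) / 3 = 22.75/3 = 7.5833
  Sample standard deviations s_i = √(s[i,i]):
  s(X_1) = √(0.6667) = 0.8165
  s(X_2) = √(7.5833) = 2.7538

Step 3 — r_{ij} = s_{ij} / (s_i · s_j):
  r[X_1,X_1] = 1 (diagonal).
  r[X_1,X_2] = -2 / (0.8165 · 2.7538) = -2 / 2.2485 = -0.8895
  r[X_2,X_2] = 1 (diagonal).

R is symmetric with unit diagonal. Assembling:

R = [[1, -0.8895],
 [-0.8895, 1]]


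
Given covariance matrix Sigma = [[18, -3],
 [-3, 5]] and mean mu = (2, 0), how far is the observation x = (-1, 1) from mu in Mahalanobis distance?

Step 1 — centre the observation: (x - mu) = (-3, 1).

Step 2 — invert Sigma. det(Sigma) = 18·5 - (-3)² = 81.
  Sigma^{-1} = (1/det) · [[d, -b], [-b, a]] = [[0.0617, 0.037],
 [0.037, 0.2222]].

Step 3 — form the quadratic (x - mu)^T · Sigma^{-1} · (x - mu):
  Sigma^{-1} · (x - mu) = (-0.1481, 0.1111).
  (x - mu)^T · [Sigma^{-1} · (x - mu)] = (-3)·(-0.1481) + (1)·(0.1111) = 0.5556.

Step 4 — take square root: d = √(0.5556) ≈ 0.7454.

d(x, mu) = √(0.5556) ≈ 0.7454


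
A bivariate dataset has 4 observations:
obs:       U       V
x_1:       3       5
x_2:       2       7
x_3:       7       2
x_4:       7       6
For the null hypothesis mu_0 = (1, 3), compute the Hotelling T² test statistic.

Step 1 — sample mean vector:
  mean(U) = (3 + 2 + 7 + 7) / 4 = 19/4 = 4.75
  mean(V) = (5 + 7 + 2 + 6) / 4 = 20/4 = 5
  x̄ = (4.75, 5),  deviation x̄ - mu_0 = (4.75, 5) - (1, 3) = (3.75, 2).

Step 2 — sample covariance matrix, S[i,j] = (1/(n-1)) · Σ_k (x_{k,i} - mean_i) · (x_{k,j} - mean_j), divisor n-1 = 3:
  S[U,U] = ((-1.75)·(-1.75) + (-2.75)·(-2.75) + (2.25)·(2.25) + (2.25)·(2.25)) / 3 = 20.75/3 = 6.9167
  S[U,V] = ((-1.75)·(0) + (-2.75)·(2) + (2.25)·(-3) + (2.25)·(1)) / 3 = -10/3 = -3.3333
  S[V,V] = ((0)·(0) + (2)·(2) + (-3)·(-3) + (1)·(1)) / 3 = 14/3 = 4.6667
  S = [[6.9167, -3.3333],
 [-3.3333, 4.6667]].

Step 3 — invert S. det(S) = 6.9167·4.6667 - (-3.3333)² = 21.1667.
  S^{-1} = (1/det) · [[d, -b], [-b, a]] = [[0.2205, 0.1575],
 [0.1575, 0.3268]].

Step 4 — quadratic form (x̄ - mu_0)^T · S^{-1} · (x̄ - mu_0):
  S^{-1} · (x̄ - mu_0) = (1.1417, 1.2441),
  (x̄ - mu_0)^T · [...] = (3.75)·(1.1417) + (2)·(1.2441) = 6.7697.

Step 5 — scale by n: T² = 4 · 6.7697 = 27.0787.

T² ≈ 27.0787


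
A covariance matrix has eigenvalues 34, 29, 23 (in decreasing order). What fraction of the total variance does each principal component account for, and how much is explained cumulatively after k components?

Step 1 — total variance = trace(Sigma) = Σ λ_i = 34 + 29 + 23 = 86.

Step 2 — fraction explained by component i = λ_i / Σ λ:
  PC1: 34/86 = 0.3953
  PC2: 29/86 = 0.3372
  PC3: 23/86 = 0.2674

Step 3 — cumulative fraction after k components = (λ_1 + ... + λ_k) / Σ λ:
  k = 1: 34/86 = 0.3953
  k = 2: (34 + 29)/86 = 63/86 = 0.7326
  k = 3: (34 + 29 + 23)/86 = 86/86 = 1

Summary (fraction, with percent):

explained: PC1 0.3953 (39.53%), PC2 0.3372 (33.72%), PC3 0.2674 (26.74%);  cumulative: 0.3953, 0.7326, 1


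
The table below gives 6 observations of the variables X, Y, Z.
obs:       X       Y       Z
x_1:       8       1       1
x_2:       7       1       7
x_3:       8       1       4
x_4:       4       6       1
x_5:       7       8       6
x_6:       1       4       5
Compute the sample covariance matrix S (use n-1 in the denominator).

Step 1 — column means:
  mean(X) = (8 + 7 + 8 + 4 + 7 + 1) / 6 = 35/6 = 5.8333
  mean(Y) = (1 + 1 + 1 + 6 + 8 + 4) / 6 = 21/6 = 3.5
  mean(Z) = (1 + 7 + 4 + 1 + 6 + 5) / 6 = 24/6 = 4

Step 2 — sample covariance S[i,j] = (1/(n-1)) · Σ_k (x_{k,i} - mean_i) · (x_{k,j} - mean_j), with n-1 = 5.
  S[X,X] = ((2.1667)·(2.1667) + (1.1667)·(1.1667) + (2.1667)·(2.1667) + (-1.8333)·(-1.8333) + (1.1667)·(1.1667) + (-4.8333)·(-4.8333)) / 5 = 38.8333/5 = 7.7667
  S[X,Y] = ((2.1667)·(-2.5) + (1.1667)·(-2.5) + (2.1667)·(-2.5) + (-1.8333)·(2.5) + (1.1667)·(4.5) + (-4.8333)·(0.5)) / 5 = -15.5/5 = -3.1
  S[X,Z] = ((2.1667)·(-3) + (1.1667)·(3) + (2.1667)·(0) + (-1.8333)·(-3) + (1.1667)·(2) + (-4.8333)·(1)) / 5 = 0/5 = 0
  S[Y,Y] = ((-2.5)·(-2.5) + (-2.5)·(-2.5) + (-2.5)·(-2.5) + (2.5)·(2.5) + (4.5)·(4.5) + (0.5)·(0.5)) / 5 = 45.5/5 = 9.1
  S[Y,Z] = ((-2.5)·(-3) + (-2.5)·(3) + (-2.5)·(0) + (2.5)·(-3) + (4.5)·(2) + (0.5)·(1)) / 5 = 2/5 = 0.4
  S[Z,Z] = ((-3)·(-3) + (3)·(3) + (0)·(0) + (-3)·(-3) + (2)·(2) + (1)·(1)) / 5 = 32/5 = 6.4

S is symmetric (S[j,i] = S[i,j]). Assembling:

S = [[7.7667, -3.1, 0],
 [-3.1, 9.1, 0.4],
 [0, 0.4, 6.4]]


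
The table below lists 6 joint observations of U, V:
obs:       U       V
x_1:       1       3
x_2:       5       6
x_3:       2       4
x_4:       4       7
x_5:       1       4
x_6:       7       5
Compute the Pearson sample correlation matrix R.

Step 1 — column means:
  mean(U) = (1 + 5 + 2 + 4 + 1 + 7) / 6 = 20/6 = 3.3333
  mean(V) = (3 + 6 + 4 + 7 + 4 + 5) / 6 = 29/6 = 4.8333

Step 2 — sample variances and covariances s[i,j] = (1/(n-1)) · Σ_k (x_{k,i} - mean_i) · (x_{k,j} - mean_j), with n-1 = 5:
  s[U,U] = ((-2.3333)·(-2.3333) + (1.6667)·(1.6667) + (-1.3333)·(-1.3333) + (0.6667)·(0.6667) + (-2.3333)·(-2.3333) + (3.6667)·(3.6667)) / 5 = 29.3333/5 = 5.8667
  s[U,V] = ((-2.3333)·(-1.8333) + (1.6667)·(1.1667) + (-1.3333)·(-0.8333) + (0.6667)·(2.1667) + (-2.3333)·(-0.8333) + (3.6667)·(0.1667)) / 5 = 11.3333/5 = 2.2667
  s[V,V] = ((-1.8333)·(-1.8333) + (1.1667)·(1.1667) + (-0.8333)·(-0.8333) + (2.1667)·(2.1667) + (-0.8333)·(-0.8333) + (0.1667)·(0.1667)) / 5 = 10.8333/5 = 2.1667
  Sample standard deviations s_i = √(s[i,i]):
  s(U) = √(5.8667) = 2.4221
  s(V) = √(2.1667) = 1.472

Step 3 — r_{ij} = s_{ij} / (s_i · s_j):
  r[U,U] = 1 (diagonal).
  r[U,V] = 2.2667 / (2.4221 · 1.472) = 2.2667 / 3.5653 = 0.6358
  r[V,V] = 1 (diagonal).

R is symmetric with unit diagonal. Assembling:

R = [[1, 0.6358],
 [0.6358, 1]]


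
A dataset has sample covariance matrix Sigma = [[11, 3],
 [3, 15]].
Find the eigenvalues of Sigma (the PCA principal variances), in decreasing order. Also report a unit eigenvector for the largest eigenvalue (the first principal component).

Step 1 — characteristic polynomial of 2×2 Sigma:
  det(Sigma - λI) = λ² - trace · λ + det = 0.
  trace = 11 + 15 = 26, det = 11·15 - (3)² = 156.
Step 2 — discriminant:
  Δ = trace² - 4·det = 676 - 624 = 52.
Step 3 — eigenvalues:
  λ = (trace ± √Δ)/2 = (26 ± 7.2111)/2,
  λ_1 = 16.6056,  λ_2 = 9.3944.

Step 4 — unit eigenvector for λ_1: solve (Sigma - λ_1 I)v = 0. First row:
  (11 - 16.6056)·v_x + (3)·v_y = 0, i.e. (-5.6056)·v_x + (3)·v_y = 0,
  so v ∝ (b, λ_1 - a) = (3, 5.6056) = u.
  ||u|| = √((3)² + (5.6056)²) = √(40.4222) ≈ 6.3578,
  v_1 = u/||u|| ≈ (0.4719, 0.8817) (||v_1|| = 1).

λ_1 = 16.6056,  λ_2 = 9.3944;  v_1 ≈ (0.4719, 0.8817)


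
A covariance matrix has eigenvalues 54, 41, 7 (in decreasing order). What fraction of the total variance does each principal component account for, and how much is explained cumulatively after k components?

Step 1 — total variance = trace(Sigma) = Σ λ_i = 54 + 41 + 7 = 102.

Step 2 — fraction explained by component i = λ_i / Σ λ:
  PC1: 54/102 = 0.5294
  PC2: 41/102 = 0.402
  PC3: 7/102 = 0.0686

Step 3 — cumulative fraction after k components = (λ_1 + ... + λ_k) / Σ λ:
  k = 1: 54/102 = 0.5294
  k = 2: (54 + 41)/102 = 95/102 = 0.9314
  k = 3: (54 + 41 + 7)/102 = 102/102 = 1

Summary (fraction, with percent):

explained: PC1 0.5294 (52.94%), PC2 0.402 (40.2%), PC3 0.0686 (6.86%);  cumulative: 0.5294, 0.9314, 1


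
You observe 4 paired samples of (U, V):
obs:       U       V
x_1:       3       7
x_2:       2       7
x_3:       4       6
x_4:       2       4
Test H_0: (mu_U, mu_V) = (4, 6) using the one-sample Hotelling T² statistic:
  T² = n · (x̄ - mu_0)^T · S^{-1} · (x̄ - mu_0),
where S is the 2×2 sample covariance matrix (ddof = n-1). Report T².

Step 1 — sample mean vector:
  mean(U) = (3 + 2 + 4 + 2) / 4 = 11/4 = 2.75
  mean(V) = (7 + 7 + 6 + 4) / 4 = 24/4 = 6
  x̄ = (2.75, 6),  deviation x̄ - mu_0 = (2.75, 6) - (4, 6) = (-1.25, 0).

Step 2 — sample covariance matrix, S[i,j] = (1/(n-1)) · Σ_k (x_{k,i} - mean_i) · (x_{k,j} - mean_j), divisor n-1 = 3:
  S[U,U] = ((0.25)·(0.25) + (-0.75)·(-0.75) + (1.25)·(1.25) + (-0.75)·(-0.75)) / 3 = 2.75/3 = 0.9167
  S[U,V] = ((0.25)·(1) + (-0.75)·(1) + (1.25)·(0) + (-0.75)·(-2)) / 3 = 1/3 = 0.3333
  S[V,V] = ((1)·(1) + (1)·(1) + (0)·(0) + (-2)·(-2)) / 3 = 6/3 = 2
  S = [[0.9167, 0.3333],
 [0.3333, 2]].

Step 3 — invert S. det(S) = 0.9167·2 - (0.3333)² = 1.7222.
  S^{-1} = (1/det) · [[d, -b], [-b, a]] = [[1.1613, -0.1935],
 [-0.1935, 0.5323]].

Step 4 — quadratic form (x̄ - mu_0)^T · S^{-1} · (x̄ - mu_0):
  S^{-1} · (x̄ - mu_0) = (-1.4516, 0.2419),
  (x̄ - mu_0)^T · [...] = (-1.25)·(-1.4516) + (0)·(0.2419) = 1.8145.

Step 5 — scale by n: T² = 4 · 1.8145 = 7.2581.

T² ≈ 7.2581


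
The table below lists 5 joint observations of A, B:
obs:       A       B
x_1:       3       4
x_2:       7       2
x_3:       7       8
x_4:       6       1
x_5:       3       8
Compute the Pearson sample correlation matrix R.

Step 1 — column means:
  mean(A) = (3 + 7 + 7 + 6 + 3) / 5 = 26/5 = 5.2
  mean(B) = (4 + 2 + 8 + 1 + 8) / 5 = 23/5 = 4.6

Step 2 — sample variances and covariances s[i,j] = (1/(n-1)) · Σ_k (x_{k,i} - mean_i) · (x_{k,j} - mean_j), with n-1 = 4:
  s[A,A] = ((-2.2)·(-2.2) + (1.8)·(1.8) + (1.8)·(1.8) + (0.8)·(0.8) + (-2.2)·(-2.2)) / 4 = 16.8/4 = 4.2
  s[A,B] = ((-2.2)·(-0.6) + (1.8)·(-2.6) + (1.8)·(3.4) + (0.8)·(-3.6) + (-2.2)·(3.4)) / 4 = -7.6/4 = -1.9
  s[B,B] = ((-0.6)·(-0.6) + (-2.6)·(-2.6) + (3.4)·(3.4) + (-3.6)·(-3.6) + (3.4)·(3.4)) / 4 = 43.2/4 = 10.8
  Sample standard deviations s_i = √(s[i,i]):
  s(A) = √(4.2) = 2.0494
  s(B) = √(10.8) = 3.2863

Step 3 — r_{ij} = s_{ij} / (s_i · s_j):
  r[A,A] = 1 (diagonal).
  r[A,B] = -1.9 / (2.0494 · 3.2863) = -1.9 / 6.735 = -0.2821
  r[B,B] = 1 (diagonal).

R is symmetric with unit diagonal. Assembling:

R = [[1, -0.2821],
 [-0.2821, 1]]


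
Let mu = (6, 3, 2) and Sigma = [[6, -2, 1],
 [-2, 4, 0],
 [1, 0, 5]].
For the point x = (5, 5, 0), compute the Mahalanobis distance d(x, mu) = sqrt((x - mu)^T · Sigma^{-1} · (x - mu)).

Step 1 — centre the observation: (x - mu) = (-1, 2, -2).

Step 2 — invert Sigma (cofactor / det for 3×3, or solve directly):
  Sigma^{-1} = [[0.2083, 0.1042, -0.0417],
 [0.1042, 0.3021, -0.0208],
 [-0.0417, -0.0208, 0.2083]].

Step 3 — form the quadratic (x - mu)^T · Sigma^{-1} · (x - mu):
  Sigma^{-1} · (x - mu) = (0.0833, 0.5417, -0.4167).
  (x - mu)^T · [Sigma^{-1} · (x - mu)] = (-1)·(0.0833) + (2)·(0.5417) + (-2)·(-0.4167) = 1.8333.

Step 4 — take square root: d = √(1.8333) ≈ 1.354.

d(x, mu) = √(1.8333) ≈ 1.354


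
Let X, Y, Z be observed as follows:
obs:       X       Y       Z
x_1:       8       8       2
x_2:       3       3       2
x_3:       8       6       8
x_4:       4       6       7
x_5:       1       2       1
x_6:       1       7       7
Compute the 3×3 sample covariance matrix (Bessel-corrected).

Step 1 — column means:
  mean(X) = (8 + 3 + 8 + 4 + 1 + 1) / 6 = 25/6 = 4.1667
  mean(Y) = (8 + 3 + 6 + 6 + 2 + 7) / 6 = 32/6 = 5.3333
  mean(Z) = (2 + 2 + 8 + 7 + 1 + 7) / 6 = 27/6 = 4.5

Step 2 — sample covariance S[i,j] = (1/(n-1)) · Σ_k (x_{k,i} - mean_i) · (x_{k,j} - mean_j), with n-1 = 5.
  S[X,X] = ((3.8333)·(3.8333) + (-1.1667)·(-1.1667) + (3.8333)·(3.8333) + (-0.1667)·(-0.1667) + (-3.1667)·(-3.1667) + (-3.1667)·(-3.1667)) / 5 = 50.8333/5 = 10.1667
  S[X,Y] = ((3.8333)·(2.6667) + (-1.1667)·(-2.3333) + (3.8333)·(0.6667) + (-0.1667)·(0.6667) + (-3.1667)·(-3.3333) + (-3.1667)·(1.6667)) / 5 = 20.6667/5 = 4.1333
  S[X,Z] = ((3.8333)·(-2.5) + (-1.1667)·(-2.5) + (3.8333)·(3.5) + (-0.1667)·(2.5) + (-3.1667)·(-3.5) + (-3.1667)·(2.5)) / 5 = 9.5/5 = 1.9
  S[Y,Y] = ((2.6667)·(2.6667) + (-2.3333)·(-2.3333) + (0.6667)·(0.6667) + (0.6667)·(0.6667) + (-3.3333)·(-3.3333) + (1.6667)·(1.6667)) / 5 = 27.3333/5 = 5.4667
  S[Y,Z] = ((2.6667)·(-2.5) + (-2.3333)·(-2.5) + (0.6667)·(3.5) + (0.6667)·(2.5) + (-3.3333)·(-3.5) + (1.6667)·(2.5)) / 5 = 19/5 = 3.8
  S[Z,Z] = ((-2.5)·(-2.5) + (-2.5)·(-2.5) + (3.5)·(3.5) + (2.5)·(2.5) + (-3.5)·(-3.5) + (2.5)·(2.5)) / 5 = 49.5/5 = 9.9

S is symmetric (S[j,i] = S[i,j]). Assembling:

S = [[10.1667, 4.1333, 1.9],
 [4.1333, 5.4667, 3.8],
 [1.9, 3.8, 9.9]]


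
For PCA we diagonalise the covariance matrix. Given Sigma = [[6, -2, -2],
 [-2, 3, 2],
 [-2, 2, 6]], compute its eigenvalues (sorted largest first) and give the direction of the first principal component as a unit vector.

Step 1 — characteristic polynomial p(λ) = det(λI - Sigma) = λ³ - tr·λ² + c_1·λ - det, where tr = trace, c_1 = sum of the principal 2×2 minors, det = det(Sigma):
  tr = 6 + 3 + 6 = 15,
  c_1 = (6·3 - (-2)²) + (6·6 - (-2)²) + (3·6 - (2)²) = 14 + 32 + 14 = 60,
  det = 6·(3·6 - (2)²) - (-2)·((-2)·6 - (2)·(-2)) + (-2)·((-2)·(2) - 3·(-2)) = 6·(14) - (-2)·(-8) + (-2)·(2) = 64.
  So p(λ) = λ³ - 15λ² + 60λ - 64.
Step 2 — look for an integer root (rational root theorem: any rational root is an integer divisor of 64). Testing λ = 4:
  p(4) = 64 - 240 + 240 - 64 = 0  ✓
  Dividing out (λ - 4): p(λ) = (λ - 4)(λ² - 11λ + 16).
Step 3 — remaining eigenvalues from the quadratic λ² - 11λ + 16 = 0:
  Δ = 11² - 4·16 = 121 - 64 = 57,  λ = (11 ± √57)/2 = (11 ± 7.5498)/2 ≈ 9.2749 or 1.7251.
  Sorted: λ_1 = 9.2749,  λ_2 = 4,  λ_3 = 1.7251  (check: sum = 15 = tr ✓).

Step 4 — unit eigenvector for λ_1 ≈ 9.2749: v spans the null space of (Sigma - λ_1 I), whose rows are
  r_1 = (-3.2749, -2, -2),  r_2 = (-2, -6.2749, 2),  r_3 = (-2, 2, -3.2749).
  v is orthogonal to every row, so take v ∝ r_1 × r_2 = ((-2)·(2) - (-2)·(-6.2749), (-2)·(-2) - (-3.2749)·(2), (-3.2749)·(-6.2749) - (-2)·(-2)) ≈ (-16.5498, 10.5498, 16.5498).
  Rescale (multiply by -1 so the first nonzero entry is positive): u = (16.5498, -10.5498, -16.5498).
  ||u|| = √((16.5498)² + (-10.5498)² + (-16.5498)²) = √(659.093) ≈ 25.6728,  v_1 = u/||u|| ≈ (0.6446, -0.4109, -0.6446) (||v_1|| = 1).

λ_1 = 9.2749,  λ_2 = 4,  λ_3 = 1.7251;  v_1 ≈ (0.6446, -0.4109, -0.6446)


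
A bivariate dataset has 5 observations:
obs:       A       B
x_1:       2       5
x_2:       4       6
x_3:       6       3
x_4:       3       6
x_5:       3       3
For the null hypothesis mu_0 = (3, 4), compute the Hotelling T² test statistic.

Step 1 — sample mean vector:
  mean(A) = (2 + 4 + 6 + 3 + 3) / 5 = 18/5 = 3.6
  mean(B) = (5 + 6 + 3 + 6 + 3) / 5 = 23/5 = 4.6
  x̄ = (3.6, 4.6),  deviation x̄ - mu_0 = (3.6, 4.6) - (3, 4) = (0.6, 0.6).

Step 2 — sample covariance matrix, S[i,j] = (1/(n-1)) · Σ_k (x_{k,i} - mean_i) · (x_{k,j} - mean_j), divisor n-1 = 4:
  S[A,A] = ((-1.6)·(-1.6) + (0.4)·(0.4) + (2.4)·(2.4) + (-0.6)·(-0.6) + (-0.6)·(-0.6)) / 4 = 9.2/4 = 2.3
  S[A,B] = ((-1.6)·(0.4) + (0.4)·(1.4) + (2.4)·(-1.6) + (-0.6)·(1.4) + (-0.6)·(-1.6)) / 4 = -3.8/4 = -0.95
  S[B,B] = ((0.4)·(0.4) + (1.4)·(1.4) + (-1.6)·(-1.6) + (1.4)·(1.4) + (-1.6)·(-1.6)) / 4 = 9.2/4 = 2.3
  S = [[2.3, -0.95],
 [-0.95, 2.3]].

Step 3 — invert S. det(S) = 2.3·2.3 - (-0.95)² = 4.3875.
  S^{-1} = (1/det) · [[d, -b], [-b, a]] = [[0.5242, 0.2165],
 [0.2165, 0.5242]].

Step 4 — quadratic form (x̄ - mu_0)^T · S^{-1} · (x̄ - mu_0):
  S^{-1} · (x̄ - mu_0) = (0.4444, 0.4444),
  (x̄ - mu_0)^T · [...] = (0.6)·(0.4444) + (0.6)·(0.4444) = 0.5333.

Step 5 — scale by n: T² = 5 · 0.5333 = 2.6667.

T² ≈ 2.6667


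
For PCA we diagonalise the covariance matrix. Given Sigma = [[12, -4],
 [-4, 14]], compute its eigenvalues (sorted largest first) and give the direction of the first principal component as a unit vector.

Step 1 — characteristic polynomial of 2×2 Sigma:
  det(Sigma - λI) = λ² - trace · λ + det = 0.
  trace = 12 + 14 = 26, det = 12·14 - (-4)² = 152.
Step 2 — discriminant:
  Δ = trace² - 4·det = 676 - 608 = 68.
Step 3 — eigenvalues:
  λ = (trace ± √Δ)/2 = (26 ± 8.2462)/2,
  λ_1 = 17.1231,  λ_2 = 8.8769.

Step 4 — unit eigenvector for λ_1: solve (Sigma - λ_1 I)v = 0. First row:
  (12 - 17.1231)·v_x + (-4)·v_y = 0, i.e. (-5.1231)·v_x + (-4)·v_y = 0,
  so v ∝ (b, λ_1 - a) = (-4, 5.1231); multiply by -1 so the first entry is positive: u = (4, -5.1231).
  ||u|| = √((4)² + (-5.1231)²) = √(42.2462) ≈ 6.4997,
  v_1 = u/||u|| ≈ (0.6154, -0.7882) (||v_1|| = 1).

λ_1 = 17.1231,  λ_2 = 8.8769;  v_1 ≈ (0.6154, -0.7882)


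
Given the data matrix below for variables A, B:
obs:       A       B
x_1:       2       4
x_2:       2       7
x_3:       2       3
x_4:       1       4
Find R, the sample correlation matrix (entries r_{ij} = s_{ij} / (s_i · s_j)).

Step 1 — column means:
  mean(A) = (2 + 2 + 2 + 1) / 4 = 7/4 = 1.75
  mean(B) = (4 + 7 + 3 + 4) / 4 = 18/4 = 4.5

Step 2 — sample variances and covariances s[i,j] = (1/(n-1)) · Σ_k (x_{k,i} - mean_i) · (x_{k,j} - mean_j), with n-1 = 3:
  s[A,A] = ((0.25)·(0.25) + (0.25)·(0.25) + (0.25)·(0.25) + (-0.75)·(-0.75)) / 3 = 0.75/3 = 0.25
  s[A,B] = ((0.25)·(-0.5) + (0.25)·(2.5) + (0.25)·(-1.5) + (-0.75)·(-0.5)) / 3 = 0.5/3 = 0.1667
  s[B,B] = ((-0.5)·(-0.5) + (2.5)·(2.5) + (-1.5)·(-1.5) + (-0.5)·(-0.5)) / 3 = 9/3 = 3
  Sample standard deviations s_i = √(s[i,i]):
  s(A) = √(0.25) = 0.5
  s(B) = √(3) = 1.7321

Step 3 — r_{ij} = s_{ij} / (s_i · s_j):
  r[A,A] = 1 (diagonal).
  r[A,B] = 0.1667 / (0.5 · 1.7321) = 0.1667 / 0.866 = 0.1925
  r[B,B] = 1 (diagonal).

R is symmetric with unit diagonal. Assembling:

R = [[1, 0.1925],
 [0.1925, 1]]


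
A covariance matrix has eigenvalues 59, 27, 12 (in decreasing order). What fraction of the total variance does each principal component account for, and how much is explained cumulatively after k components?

Step 1 — total variance = trace(Sigma) = Σ λ_i = 59 + 27 + 12 = 98.

Step 2 — fraction explained by component i = λ_i / Σ λ:
  PC1: 59/98 = 0.602
  PC2: 27/98 = 0.2755
  PC3: 12/98 = 0.1224

Step 3 — cumulative fraction after k components = (λ_1 + ... + λ_k) / Σ λ:
  k = 1: 59/98 = 0.602
  k = 2: (59 + 27)/98 = 86/98 = 0.8776
  k = 3: (59 + 27 + 12)/98 = 98/98 = 1

Summary (fraction, with percent):

explained: PC1 0.602 (60.2%), PC2 0.2755 (27.55%), PC3 0.1224 (12.24%);  cumulative: 0.602, 0.8776, 1


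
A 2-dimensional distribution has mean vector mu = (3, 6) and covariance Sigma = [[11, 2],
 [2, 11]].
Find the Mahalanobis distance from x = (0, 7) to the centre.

Step 1 — centre the observation: (x - mu) = (-3, 1).

Step 2 — invert Sigma. det(Sigma) = 11·11 - (2)² = 117.
  Sigma^{-1} = (1/det) · [[d, -b], [-b, a]] = [[0.094, -0.0171],
 [-0.0171, 0.094]].

Step 3 — form the quadratic (x - mu)^T · Sigma^{-1} · (x - mu):
  Sigma^{-1} · (x - mu) = (-0.2991, 0.1453).
  (x - mu)^T · [Sigma^{-1} · (x - mu)] = (-3)·(-0.2991) + (1)·(0.1453) = 1.0427.

Step 4 — take square root: d = √(1.0427) ≈ 1.0211.

d(x, mu) = √(1.0427) ≈ 1.0211


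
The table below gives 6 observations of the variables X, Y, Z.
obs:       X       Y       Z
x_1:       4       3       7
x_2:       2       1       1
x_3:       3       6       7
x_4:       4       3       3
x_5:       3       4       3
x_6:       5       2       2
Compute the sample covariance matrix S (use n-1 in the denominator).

Step 1 — column means:
  mean(X) = (4 + 2 + 3 + 4 + 3 + 5) / 6 = 21/6 = 3.5
  mean(Y) = (3 + 1 + 6 + 3 + 4 + 2) / 6 = 19/6 = 3.1667
  mean(Z) = (7 + 1 + 7 + 3 + 3 + 2) / 6 = 23/6 = 3.8333

Step 2 — sample covariance S[i,j] = (1/(n-1)) · Σ_k (x_{k,i} - mean_i) · (x_{k,j} - mean_j), with n-1 = 5.
  S[X,X] = ((0.5)·(0.5) + (-1.5)·(-1.5) + (-0.5)·(-0.5) + (0.5)·(0.5) + (-0.5)·(-0.5) + (1.5)·(1.5)) / 5 = 5.5/5 = 1.1
  S[X,Y] = ((0.5)·(-0.1667) + (-1.5)·(-2.1667) + (-0.5)·(2.8333) + (0.5)·(-0.1667) + (-0.5)·(0.8333) + (1.5)·(-1.1667)) / 5 = -0.5/5 = -0.1
  S[X,Z] = ((0.5)·(3.1667) + (-1.5)·(-2.8333) + (-0.5)·(3.1667) + (0.5)·(-0.8333) + (-0.5)·(-0.8333) + (1.5)·(-1.8333)) / 5 = 1.5/5 = 0.3
  S[Y,Y] = ((-0.1667)·(-0.1667) + (-2.1667)·(-2.1667) + (2.8333)·(2.8333) + (-0.1667)·(-0.1667) + (0.8333)·(0.8333) + (-1.1667)·(-1.1667)) / 5 = 14.8333/5 = 2.9667
  S[Y,Z] = ((-0.1667)·(3.1667) + (-2.1667)·(-2.8333) + (2.8333)·(3.1667) + (-0.1667)·(-0.8333) + (0.8333)·(-0.8333) + (-1.1667)·(-1.8333)) / 5 = 16.1667/5 = 3.2333
  S[Z,Z] = ((3.1667)·(3.1667) + (-2.8333)·(-2.8333) + (3.1667)·(3.1667) + (-0.8333)·(-0.8333) + (-0.8333)·(-0.8333) + (-1.8333)·(-1.8333)) / 5 = 32.8333/5 = 6.5667

S is symmetric (S[j,i] = S[i,j]). Assembling:

S = [[1.1, -0.1, 0.3],
 [-0.1, 2.9667, 3.2333],
 [0.3, 3.2333, 6.5667]]


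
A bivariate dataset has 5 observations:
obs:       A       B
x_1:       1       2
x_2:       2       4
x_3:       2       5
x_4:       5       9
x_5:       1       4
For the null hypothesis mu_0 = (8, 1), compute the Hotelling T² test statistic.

Step 1 — sample mean vector:
  mean(A) = (1 + 2 + 2 + 5 + 1) / 5 = 11/5 = 2.2
  mean(B) = (2 + 4 + 5 + 9 + 4) / 5 = 24/5 = 4.8
  x̄ = (2.2, 4.8),  deviation x̄ - mu_0 = (2.2, 4.8) - (8, 1) = (-5.8, 3.8).

Step 2 — sample covariance matrix, S[i,j] = (1/(n-1)) · Σ_k (x_{k,i} - mean_i) · (x_{k,j} - mean_j), divisor n-1 = 4:
  S[A,A] = ((-1.2)·(-1.2) + (-0.2)·(-0.2) + (-0.2)·(-0.2) + (2.8)·(2.8) + (-1.2)·(-1.2)) / 4 = 10.8/4 = 2.7
  S[A,B] = ((-1.2)·(-2.8) + (-0.2)·(-0.8) + (-0.2)·(0.2) + (2.8)·(4.2) + (-1.2)·(-0.8)) / 4 = 16.2/4 = 4.05
  S[B,B] = ((-2.8)·(-2.8) + (-0.8)·(-0.8) + (0.2)·(0.2) + (4.2)·(4.2) + (-0.8)·(-0.8)) / 4 = 26.8/4 = 6.7
  S = [[2.7, 4.05],
 [4.05, 6.7]].

Step 3 — invert S. det(S) = 2.7·6.7 - (4.05)² = 1.6875.
  S^{-1} = (1/det) · [[d, -b], [-b, a]] = [[3.9704, -2.4],
 [-2.4, 1.6]].

Step 4 — quadratic form (x̄ - mu_0)^T · S^{-1} · (x̄ - mu_0):
  S^{-1} · (x̄ - mu_0) = (-32.1481, 20),
  (x̄ - mu_0)^T · [...] = (-5.8)·(-32.1481) + (3.8)·(20) = 262.4593.

Step 5 — scale by n: T² = 5 · 262.4593 = 1312.2963.

T² ≈ 1312.2963


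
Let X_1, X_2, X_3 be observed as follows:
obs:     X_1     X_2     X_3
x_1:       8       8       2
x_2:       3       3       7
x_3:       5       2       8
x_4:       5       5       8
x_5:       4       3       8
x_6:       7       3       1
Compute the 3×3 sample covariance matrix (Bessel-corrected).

Step 1 — column means:
  mean(X_1) = (8 + 3 + 5 + 5 + 4 + 7) / 6 = 32/6 = 5.3333
  mean(X_2) = (8 + 3 + 2 + 5 + 3 + 3) / 6 = 24/6 = 4
  mean(X_3) = (2 + 7 + 8 + 8 + 8 + 1) / 6 = 34/6 = 5.6667

Step 2 — sample covariance S[i,j] = (1/(n-1)) · Σ_k (x_{k,i} - mean_i) · (x_{k,j} - mean_j), with n-1 = 5.
  S[X_1,X_1] = ((2.6667)·(2.6667) + (-2.3333)·(-2.3333) + (-0.3333)·(-0.3333) + (-0.3333)·(-0.3333) + (-1.3333)·(-1.3333) + (1.6667)·(1.6667)) / 5 = 17.3333/5 = 3.4667
  S[X_1,X_2] = ((2.6667)·(4) + (-2.3333)·(-1) + (-0.3333)·(-2) + (-0.3333)·(1) + (-1.3333)·(-1) + (1.6667)·(-1)) / 5 = 13/5 = 2.6
  S[X_1,X_3] = ((2.6667)·(-3.6667) + (-2.3333)·(1.3333) + (-0.3333)·(2.3333) + (-0.3333)·(2.3333) + (-1.3333)·(2.3333) + (1.6667)·(-4.6667)) / 5 = -25.3333/5 = -5.0667
  S[X_2,X_2] = ((4)·(4) + (-1)·(-1) + (-2)·(-2) + (1)·(1) + (-1)·(-1) + (-1)·(-1)) / 5 = 24/5 = 4.8
  S[X_2,X_3] = ((4)·(-3.6667) + (-1)·(1.3333) + (-2)·(2.3333) + (1)·(2.3333) + (-1)·(2.3333) + (-1)·(-4.6667)) / 5 = -16/5 = -3.2
  S[X_3,X_3] = ((-3.6667)·(-3.6667) + (1.3333)·(1.3333) + (2.3333)·(2.3333) + (2.3333)·(2.3333) + (2.3333)·(2.3333) + (-4.6667)·(-4.6667)) / 5 = 53.3333/5 = 10.6667

S is symmetric (S[j,i] = S[i,j]). Assembling:

S = [[3.4667, 2.6, -5.0667],
 [2.6, 4.8, -3.2],
 [-5.0667, -3.2, 10.6667]]


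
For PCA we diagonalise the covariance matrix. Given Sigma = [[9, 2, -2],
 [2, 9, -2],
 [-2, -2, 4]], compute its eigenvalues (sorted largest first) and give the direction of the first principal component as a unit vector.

Step 1 — characteristic polynomial p(λ) = det(λI - Sigma) = λ³ - tr·λ² + c_1·λ - det, where tr = trace, c_1 = sum of the principal 2×2 minors, det = det(Sigma):
  tr = 9 + 9 + 4 = 22,
  c_1 = (9·9 - (2)²) + (9·4 - (-2)²) + (9·4 - (-2)²) = 77 + 32 + 32 = 141,
  det = 9·(9·4 - (-2)²) - (2)·((2)·4 - (-2)·(-2)) + (-2)·((2)·(-2) - 9·(-2)) = 9·(32) - (2)·(4) + (-2)·(14) = 252.
  So p(λ) = λ³ - 22λ² + 141λ - 252.
Step 2 — look for an integer root (rational root theorem: any rational root is an integer divisor of 252). Testing λ = 3:
  p(3) = 27 - 198 + 423 - 252 = 0  ✓
  Dividing out (λ - 3): p(λ) = (λ - 3)(λ² - 19λ + 84).
Step 3 — remaining eigenvalues from the quadratic λ² - 19λ + 84 = 0:
  Δ = 19² - 4·84 = 361 - 336 = 25,  λ = (19 ± √25)/2 = (19 ± 5)/2 = 12 or 7.
  Sorted: λ_1 = 12,  λ_2 = 7,  λ_3 = 3  (check: sum = 22 = tr ✓).

Step 4 — unit eigenvector for λ_1 = 12: v spans the null space of (Sigma - λ_1 I), whose rows are
  r_1 = (-3, 2, -2),  r_2 = (2, -3, -2),  r_3 = (-2, -2, -8).
  v is orthogonal to every row, so take v ∝ r_1 × r_2 = ((2)·(-2) - (-2)·(-3), (-2)·(2) - (-3)·(-2), (-3)·(-3) - (2)·(2)) = (-10, -10, 5).
  Rescale (divide by 5; multiply by -1 so the first nonzero entry is positive): u = (2, 2, -1).
  ||u|| = √((2)² + (2)² + (-1)²) = √(9) = 3,  v_1 = u/||u|| ≈ (0.6667, 0.6667, -0.3333) (||v_1|| = 1).

λ_1 = 12,  λ_2 = 7,  λ_3 = 3;  v_1 ≈ (0.6667, 0.6667, -0.3333)


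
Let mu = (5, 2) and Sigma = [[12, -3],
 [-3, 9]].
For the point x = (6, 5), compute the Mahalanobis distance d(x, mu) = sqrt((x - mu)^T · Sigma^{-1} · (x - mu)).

Step 1 — centre the observation: (x - mu) = (1, 3).

Step 2 — invert Sigma. det(Sigma) = 12·9 - (-3)² = 99.
  Sigma^{-1} = (1/det) · [[d, -b], [-b, a]] = [[0.0909, 0.0303],
 [0.0303, 0.1212]].

Step 3 — form the quadratic (x - mu)^T · Sigma^{-1} · (x - mu):
  Sigma^{-1} · (x - mu) = (0.1818, 0.3939).
  (x - mu)^T · [Sigma^{-1} · (x - mu)] = (1)·(0.1818) + (3)·(0.3939) = 1.3636.

Step 4 — take square root: d = √(1.3636) ≈ 1.1677.

d(x, mu) = √(1.3636) ≈ 1.1677


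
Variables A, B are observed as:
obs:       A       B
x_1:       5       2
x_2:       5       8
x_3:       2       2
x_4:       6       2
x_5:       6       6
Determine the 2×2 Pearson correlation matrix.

Step 1 — column means:
  mean(A) = (5 + 5 + 2 + 6 + 6) / 5 = 24/5 = 4.8
  mean(B) = (2 + 8 + 2 + 2 + 6) / 5 = 20/5 = 4

Step 2 — sample variances and covariances s[i,j] = (1/(n-1)) · Σ_k (x_{k,i} - mean_i) · (x_{k,j} - mean_j), with n-1 = 4:
  s[A,A] = ((0.2)·(0.2) + (0.2)·(0.2) + (-2.8)·(-2.8) + (1.2)·(1.2) + (1.2)·(1.2)) / 4 = 10.8/4 = 2.7
  s[A,B] = ((0.2)·(-2) + (0.2)·(4) + (-2.8)·(-2) + (1.2)·(-2) + (1.2)·(2)) / 4 = 6/4 = 1.5
  s[B,B] = ((-2)·(-2) + (4)·(4) + (-2)·(-2) + (-2)·(-2) + (2)·(2)) / 4 = 32/4 = 8
  Sample standard deviations s_i = √(s[i,i]):
  s(A) = √(2.7) = 1.6432
  s(B) = √(8) = 2.8284

Step 3 — r_{ij} = s_{ij} / (s_i · s_j):
  r[A,A] = 1 (diagonal).
  r[A,B] = 1.5 / (1.6432 · 2.8284) = 1.5 / 4.6476 = 0.3227
  r[B,B] = 1 (diagonal).

R is symmetric with unit diagonal. Assembling:

R = [[1, 0.3227],
 [0.3227, 1]]


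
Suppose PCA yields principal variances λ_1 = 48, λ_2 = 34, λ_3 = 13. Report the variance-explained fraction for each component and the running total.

Step 1 — total variance = trace(Sigma) = Σ λ_i = 48 + 34 + 13 = 95.

Step 2 — fraction explained by component i = λ_i / Σ λ:
  PC1: 48/95 = 0.5053
  PC2: 34/95 = 0.3579
  PC3: 13/95 = 0.1368

Step 3 — cumulative fraction after k components = (λ_1 + ... + λ_k) / Σ λ:
  k = 1: 48/95 = 0.5053
  k = 2: (48 + 34)/95 = 82/95 = 0.8632
  k = 3: (48 + 34 + 13)/95 = 95/95 = 1

Summary (fraction, with percent):

explained: PC1 0.5053 (50.53%), PC2 0.3579 (35.79%), PC3 0.1368 (13.68%);  cumulative: 0.5053, 0.8632, 1


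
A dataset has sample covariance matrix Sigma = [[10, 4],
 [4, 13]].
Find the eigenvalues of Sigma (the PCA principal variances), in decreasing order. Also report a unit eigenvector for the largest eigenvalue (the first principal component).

Step 1 — characteristic polynomial of 2×2 Sigma:
  det(Sigma - λI) = λ² - trace · λ + det = 0.
  trace = 10 + 13 = 23, det = 10·13 - (4)² = 114.
Step 2 — discriminant:
  Δ = trace² - 4·det = 529 - 456 = 73.
Step 3 — eigenvalues:
  λ = (trace ± √Δ)/2 = (23 ± 8.544)/2,
  λ_1 = 15.772,  λ_2 = 7.228.

Step 4 — unit eigenvector for λ_1: solve (Sigma - λ_1 I)v = 0. First row:
  (10 - 15.772)·v_x + (4)·v_y = 0, i.e. (-5.772)·v_x + (4)·v_y = 0,
  so v ∝ (b, λ_1 - a) = (4, 5.772) = u.
  ||u|| = √((4)² + (5.772)²) = √(49.316) ≈ 7.0225,
  v_1 = u/||u|| ≈ (0.5696, 0.8219) (||v_1|| = 1).

λ_1 = 15.772,  λ_2 = 7.228;  v_1 ≈ (0.5696, 0.8219)


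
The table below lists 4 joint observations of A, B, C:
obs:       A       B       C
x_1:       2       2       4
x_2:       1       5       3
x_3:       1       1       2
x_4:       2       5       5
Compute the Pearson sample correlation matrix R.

Step 1 — column means:
  mean(A) = (2 + 1 + 1 + 2) / 4 = 6/4 = 1.5
  mean(B) = (2 + 5 + 1 + 5) / 4 = 13/4 = 3.25
  mean(C) = (4 + 3 + 2 + 5) / 4 = 14/4 = 3.5

Step 2 — sample variances and covariances s[i,j] = (1/(n-1)) · Σ_k (x_{k,i} - mean_i) · (x_{k,j} - mean_j), with n-1 = 3:
  s[A,A] = ((0.5)·(0.5) + (-0.5)·(-0.5) + (-0.5)·(-0.5) + (0.5)·(0.5)) / 3 = 1/3 = 0.3333
  s[A,B] = ((0.5)·(-1.25) + (-0.5)·(1.75) + (-0.5)·(-2.25) + (0.5)·(1.75)) / 3 = 0.5/3 = 0.1667
  s[A,C] = ((0.5)·(0.5) + (-0.5)·(-0.5) + (-0.5)·(-1.5) + (0.5)·(1.5)) / 3 = 2/3 = 0.6667
  s[B,B] = ((-1.25)·(-1.25) + (1.75)·(1.75) + (-2.25)·(-2.25) + (1.75)·(1.75)) / 3 = 12.75/3 = 4.25
  s[B,C] = ((-1.25)·(0.5) + (1.75)·(-0.5) + (-2.25)·(-1.5) + (1.75)·(1.5)) / 3 = 4.5/3 = 1.5
  s[C,C] = ((0.5)·(0.5) + (-0.5)·(-0.5) + (-1.5)·(-1.5) + (1.5)·(1.5)) / 3 = 5/3 = 1.6667
  Sample standard deviations s_i = √(s[i,i]):
  s(A) = √(0.3333) = 0.5774
  s(B) = √(4.25) = 2.0616
  s(C) = √(1.6667) = 1.291

Step 3 — r_{ij} = s_{ij} / (s_i · s_j):
  r[A,A] = 1 (diagonal).
  r[A,B] = 0.1667 / (0.5774 · 2.0616) = 0.1667 / 1.1902 = 0.14
  r[A,C] = 0.6667 / (0.5774 · 1.291) = 0.6667 / 0.7454 = 0.8944
  r[B,B] = 1 (diagonal).
  r[B,C] = 1.5 / (2.0616 · 1.291) = 1.5 / 2.6615 = 0.5636
  r[C,C] = 1 (diagonal).

R is symmetric with unit diagonal. Assembling:

R = [[1, 0.14, 0.8944],
 [0.14, 1, 0.5636],
 [0.8944, 0.5636, 1]]


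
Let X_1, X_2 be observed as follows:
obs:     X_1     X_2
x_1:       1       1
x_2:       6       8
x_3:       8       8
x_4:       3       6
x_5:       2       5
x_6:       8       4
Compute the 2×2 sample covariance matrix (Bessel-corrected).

Step 1 — column means:
  mean(X_1) = (1 + 6 + 8 + 3 + 2 + 8) / 6 = 28/6 = 4.6667
  mean(X_2) = (1 + 8 + 8 + 6 + 5 + 4) / 6 = 32/6 = 5.3333

Step 2 — sample covariance S[i,j] = (1/(n-1)) · Σ_k (x_{k,i} - mean_i) · (x_{k,j} - mean_j), with n-1 = 5.
  S[X_1,X_1] = ((-3.6667)·(-3.6667) + (1.3333)·(1.3333) + (3.3333)·(3.3333) + (-1.6667)·(-1.6667) + (-2.6667)·(-2.6667) + (3.3333)·(3.3333)) / 5 = 47.3333/5 = 9.4667
  S[X_1,X_2] = ((-3.6667)·(-4.3333) + (1.3333)·(2.6667) + (3.3333)·(2.6667) + (-1.6667)·(0.6667) + (-2.6667)·(-0.3333) + (3.3333)·(-1.3333)) / 5 = 23.6667/5 = 4.7333
  S[X_2,X_2] = ((-4.3333)·(-4.3333) + (2.6667)·(2.6667) + (2.6667)·(2.6667) + (0.6667)·(0.6667) + (-0.3333)·(-0.3333) + (-1.3333)·(-1.3333)) / 5 = 35.3333/5 = 7.0667

S is symmetric (S[j,i] = S[i,j]). Assembling:

S = [[9.4667, 4.7333],
 [4.7333, 7.0667]]


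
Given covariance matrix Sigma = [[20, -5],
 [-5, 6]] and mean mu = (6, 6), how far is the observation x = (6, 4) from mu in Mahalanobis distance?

Step 1 — centre the observation: (x - mu) = (0, -2).

Step 2 — invert Sigma. det(Sigma) = 20·6 - (-5)² = 95.
  Sigma^{-1} = (1/det) · [[d, -b], [-b, a]] = [[0.0632, 0.0526],
 [0.0526, 0.2105]].

Step 3 — form the quadratic (x - mu)^T · Sigma^{-1} · (x - mu):
  Sigma^{-1} · (x - mu) = (-0.1053, -0.4211).
  (x - mu)^T · [Sigma^{-1} · (x - mu)] = (0)·(-0.1053) + (-2)·(-0.4211) = 0.8421.

Step 4 — take square root: d = √(0.8421) ≈ 0.9177.

d(x, mu) = √(0.8421) ≈ 0.9177


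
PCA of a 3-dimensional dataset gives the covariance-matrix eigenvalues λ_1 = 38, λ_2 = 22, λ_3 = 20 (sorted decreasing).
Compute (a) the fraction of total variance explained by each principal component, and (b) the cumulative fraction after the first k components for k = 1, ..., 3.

Step 1 — total variance = trace(Sigma) = Σ λ_i = 38 + 22 + 20 = 80.

Step 2 — fraction explained by component i = λ_i / Σ λ:
  PC1: 38/80 = 0.475
  PC2: 22/80 = 0.275
  PC3: 20/80 = 0.25

Step 3 — cumulative fraction after k components = (λ_1 + ... + λ_k) / Σ λ:
  k = 1: 38/80 = 0.475
  k = 2: (38 + 22)/80 = 60/80 = 0.75
  k = 3: (38 + 22 + 20)/80 = 80/80 = 1

Summary (fraction, with percent):

explained: PC1 0.475 (47.5%), PC2 0.275 (27.5%), PC3 0.25 (25%);  cumulative: 0.475, 0.75, 1


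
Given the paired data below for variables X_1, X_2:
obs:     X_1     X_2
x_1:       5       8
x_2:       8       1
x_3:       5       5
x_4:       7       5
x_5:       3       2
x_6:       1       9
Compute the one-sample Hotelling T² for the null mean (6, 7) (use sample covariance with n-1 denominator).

Step 1 — sample mean vector:
  mean(X_1) = (5 + 8 + 5 + 7 + 3 + 1) / 6 = 29/6 = 4.8333
  mean(X_2) = (8 + 1 + 5 + 5 + 2 + 9) / 6 = 30/6 = 5
  x̄ = (4.8333, 5),  deviation x̄ - mu_0 = (4.8333, 5) - (6, 7) = (-1.1667, -2).

Step 2 — sample covariance matrix, S[i,j] = (1/(n-1)) · Σ_k (x_{k,i} - mean_i) · (x_{k,j} - mean_j), divisor n-1 = 5:
  S[X_1,X_1] = ((0.1667)·(0.1667) + (3.1667)·(3.1667) + (0.1667)·(0.1667) + (2.1667)·(2.1667) + (-1.8333)·(-1.8333) + (-3.8333)·(-3.8333)) / 5 = 32.8333/5 = 6.5667
  S[X_1,X_2] = ((0.1667)·(3) + (3.1667)·(-4) + (0.1667)·(0) + (2.1667)·(0) + (-1.8333)·(-3) + (-3.8333)·(4)) / 5 = -22/5 = -4.4
  S[X_2,X_2] = ((3)·(3) + (-4)·(-4) + (0)·(0) + (0)·(0) + (-3)·(-3) + (4)·(4)) / 5 = 50/5 = 10
  S = [[6.5667, -4.4],
 [-4.4, 10]].

Step 3 — invert S. det(S) = 6.5667·10 - (-4.4)² = 46.3067.
  S^{-1} = (1/det) · [[d, -b], [-b, a]] = [[0.216, 0.095],
 [0.095, 0.1418]].

Step 4 — quadratic form (x̄ - mu_0)^T · S^{-1} · (x̄ - mu_0):
  S^{-1} · (x̄ - mu_0) = (-0.442, -0.3945),
  (x̄ - mu_0)^T · [...] = (-1.1667)·(-0.442) + (-2)·(-0.3945) = 1.3046.

Step 5 — scale by n: T² = 6 · 1.3046 = 7.8275.

T² ≈ 7.8275


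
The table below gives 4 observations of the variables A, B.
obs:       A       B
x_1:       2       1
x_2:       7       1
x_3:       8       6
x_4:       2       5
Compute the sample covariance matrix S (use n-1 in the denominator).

Step 1 — column means:
  mean(A) = (2 + 7 + 8 + 2) / 4 = 19/4 = 4.75
  mean(B) = (1 + 1 + 6 + 5) / 4 = 13/4 = 3.25

Step 2 — sample covariance S[i,j] = (1/(n-1)) · Σ_k (x_{k,i} - mean_i) · (x_{k,j} - mean_j), with n-1 = 3.
  S[A,A] = ((-2.75)·(-2.75) + (2.25)·(2.25) + (3.25)·(3.25) + (-2.75)·(-2.75)) / 3 = 30.75/3 = 10.25
  S[A,B] = ((-2.75)·(-2.25) + (2.25)·(-2.25) + (3.25)·(2.75) + (-2.75)·(1.75)) / 3 = 5.25/3 = 1.75
  S[B,B] = ((-2.25)·(-2.25) + (-2.25)·(-2.25) + (2.75)·(2.75) + (1.75)·(1.75)) / 3 = 20.75/3 = 6.9167

S is symmetric (S[j,i] = S[i,j]). Assembling:

S = [[10.25, 1.75],
 [1.75, 6.9167]]
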